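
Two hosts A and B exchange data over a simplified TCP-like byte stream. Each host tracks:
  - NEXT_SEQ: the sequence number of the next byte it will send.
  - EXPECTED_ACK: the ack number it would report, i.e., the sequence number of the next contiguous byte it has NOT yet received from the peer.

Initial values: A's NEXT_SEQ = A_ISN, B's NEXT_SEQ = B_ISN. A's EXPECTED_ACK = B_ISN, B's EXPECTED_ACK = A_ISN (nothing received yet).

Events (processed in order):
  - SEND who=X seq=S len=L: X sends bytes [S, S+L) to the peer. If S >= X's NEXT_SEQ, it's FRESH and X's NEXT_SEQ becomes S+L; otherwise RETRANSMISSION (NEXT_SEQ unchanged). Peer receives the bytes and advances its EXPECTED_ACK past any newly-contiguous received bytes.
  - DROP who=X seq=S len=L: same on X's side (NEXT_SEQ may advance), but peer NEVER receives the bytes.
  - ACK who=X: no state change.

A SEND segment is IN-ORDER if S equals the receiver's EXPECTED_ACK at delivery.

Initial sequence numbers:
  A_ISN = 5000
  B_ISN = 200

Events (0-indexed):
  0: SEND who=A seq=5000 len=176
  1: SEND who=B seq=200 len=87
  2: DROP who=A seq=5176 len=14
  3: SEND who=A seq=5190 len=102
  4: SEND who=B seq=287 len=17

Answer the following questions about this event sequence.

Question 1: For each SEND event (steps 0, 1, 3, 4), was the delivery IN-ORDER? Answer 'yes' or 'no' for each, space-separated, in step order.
Step 0: SEND seq=5000 -> in-order
Step 1: SEND seq=200 -> in-order
Step 3: SEND seq=5190 -> out-of-order
Step 4: SEND seq=287 -> in-order

Answer: yes yes no yes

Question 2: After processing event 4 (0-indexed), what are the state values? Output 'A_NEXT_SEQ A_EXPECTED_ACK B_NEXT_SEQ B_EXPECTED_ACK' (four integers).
After event 0: A_seq=5176 A_ack=200 B_seq=200 B_ack=5176
After event 1: A_seq=5176 A_ack=287 B_seq=287 B_ack=5176
After event 2: A_seq=5190 A_ack=287 B_seq=287 B_ack=5176
After event 3: A_seq=5292 A_ack=287 B_seq=287 B_ack=5176
After event 4: A_seq=5292 A_ack=304 B_seq=304 B_ack=5176

5292 304 304 5176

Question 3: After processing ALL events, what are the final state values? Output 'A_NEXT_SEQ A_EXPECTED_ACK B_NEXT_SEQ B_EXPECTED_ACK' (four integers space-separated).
Answer: 5292 304 304 5176

Derivation:
After event 0: A_seq=5176 A_ack=200 B_seq=200 B_ack=5176
After event 1: A_seq=5176 A_ack=287 B_seq=287 B_ack=5176
After event 2: A_seq=5190 A_ack=287 B_seq=287 B_ack=5176
After event 3: A_seq=5292 A_ack=287 B_seq=287 B_ack=5176
After event 4: A_seq=5292 A_ack=304 B_seq=304 B_ack=5176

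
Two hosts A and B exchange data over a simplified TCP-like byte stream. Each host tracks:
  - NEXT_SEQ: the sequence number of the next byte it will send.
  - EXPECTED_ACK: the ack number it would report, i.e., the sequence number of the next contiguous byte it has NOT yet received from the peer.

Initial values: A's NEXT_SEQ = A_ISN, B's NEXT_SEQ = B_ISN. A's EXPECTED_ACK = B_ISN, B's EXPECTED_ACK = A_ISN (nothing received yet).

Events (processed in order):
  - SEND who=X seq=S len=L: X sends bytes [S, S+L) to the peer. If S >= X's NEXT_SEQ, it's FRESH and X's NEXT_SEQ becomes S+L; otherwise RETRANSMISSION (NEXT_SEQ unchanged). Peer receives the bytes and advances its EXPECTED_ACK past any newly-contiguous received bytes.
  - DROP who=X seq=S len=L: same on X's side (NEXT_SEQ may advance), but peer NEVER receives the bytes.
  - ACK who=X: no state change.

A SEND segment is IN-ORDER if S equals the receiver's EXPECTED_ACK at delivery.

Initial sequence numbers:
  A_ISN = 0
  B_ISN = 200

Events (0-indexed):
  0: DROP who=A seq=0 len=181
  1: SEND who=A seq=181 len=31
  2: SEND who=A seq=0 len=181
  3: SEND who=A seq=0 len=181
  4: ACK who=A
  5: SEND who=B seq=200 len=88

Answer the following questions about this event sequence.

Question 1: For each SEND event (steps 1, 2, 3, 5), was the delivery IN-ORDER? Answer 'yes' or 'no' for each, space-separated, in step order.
Answer: no yes no yes

Derivation:
Step 1: SEND seq=181 -> out-of-order
Step 2: SEND seq=0 -> in-order
Step 3: SEND seq=0 -> out-of-order
Step 5: SEND seq=200 -> in-order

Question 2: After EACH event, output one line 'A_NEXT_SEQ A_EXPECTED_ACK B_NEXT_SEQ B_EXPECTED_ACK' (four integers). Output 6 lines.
181 200 200 0
212 200 200 0
212 200 200 212
212 200 200 212
212 200 200 212
212 288 288 212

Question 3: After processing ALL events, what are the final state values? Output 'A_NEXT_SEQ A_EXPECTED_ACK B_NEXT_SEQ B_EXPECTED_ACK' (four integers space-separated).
Answer: 212 288 288 212

Derivation:
After event 0: A_seq=181 A_ack=200 B_seq=200 B_ack=0
After event 1: A_seq=212 A_ack=200 B_seq=200 B_ack=0
After event 2: A_seq=212 A_ack=200 B_seq=200 B_ack=212
After event 3: A_seq=212 A_ack=200 B_seq=200 B_ack=212
After event 4: A_seq=212 A_ack=200 B_seq=200 B_ack=212
After event 5: A_seq=212 A_ack=288 B_seq=288 B_ack=212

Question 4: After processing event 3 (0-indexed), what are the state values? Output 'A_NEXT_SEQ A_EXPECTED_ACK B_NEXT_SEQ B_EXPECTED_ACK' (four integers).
After event 0: A_seq=181 A_ack=200 B_seq=200 B_ack=0
After event 1: A_seq=212 A_ack=200 B_seq=200 B_ack=0
After event 2: A_seq=212 A_ack=200 B_seq=200 B_ack=212
After event 3: A_seq=212 A_ack=200 B_seq=200 B_ack=212

212 200 200 212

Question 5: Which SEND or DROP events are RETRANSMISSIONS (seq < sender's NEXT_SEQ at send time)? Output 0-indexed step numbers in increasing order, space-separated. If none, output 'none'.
Step 0: DROP seq=0 -> fresh
Step 1: SEND seq=181 -> fresh
Step 2: SEND seq=0 -> retransmit
Step 3: SEND seq=0 -> retransmit
Step 5: SEND seq=200 -> fresh

Answer: 2 3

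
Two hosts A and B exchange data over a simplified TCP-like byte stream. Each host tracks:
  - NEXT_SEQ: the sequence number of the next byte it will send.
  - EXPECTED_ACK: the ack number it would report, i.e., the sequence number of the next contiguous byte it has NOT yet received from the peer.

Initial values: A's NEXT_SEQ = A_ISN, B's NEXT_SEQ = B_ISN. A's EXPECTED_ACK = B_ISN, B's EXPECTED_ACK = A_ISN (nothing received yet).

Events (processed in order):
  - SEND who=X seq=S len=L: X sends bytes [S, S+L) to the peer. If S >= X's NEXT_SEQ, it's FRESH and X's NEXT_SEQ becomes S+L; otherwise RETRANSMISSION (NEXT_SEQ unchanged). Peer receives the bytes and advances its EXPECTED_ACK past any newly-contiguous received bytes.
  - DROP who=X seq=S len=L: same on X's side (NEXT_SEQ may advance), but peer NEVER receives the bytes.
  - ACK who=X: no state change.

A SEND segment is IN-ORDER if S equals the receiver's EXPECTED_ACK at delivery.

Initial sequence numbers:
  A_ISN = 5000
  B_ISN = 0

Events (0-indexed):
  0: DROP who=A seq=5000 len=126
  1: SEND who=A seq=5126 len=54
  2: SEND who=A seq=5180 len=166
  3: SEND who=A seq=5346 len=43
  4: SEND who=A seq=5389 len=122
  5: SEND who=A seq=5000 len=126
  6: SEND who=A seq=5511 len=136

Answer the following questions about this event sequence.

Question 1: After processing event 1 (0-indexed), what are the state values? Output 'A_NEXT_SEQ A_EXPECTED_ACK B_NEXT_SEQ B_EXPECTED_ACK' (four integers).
After event 0: A_seq=5126 A_ack=0 B_seq=0 B_ack=5000
After event 1: A_seq=5180 A_ack=0 B_seq=0 B_ack=5000

5180 0 0 5000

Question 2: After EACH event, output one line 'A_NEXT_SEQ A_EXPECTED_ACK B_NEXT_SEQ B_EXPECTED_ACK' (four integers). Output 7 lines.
5126 0 0 5000
5180 0 0 5000
5346 0 0 5000
5389 0 0 5000
5511 0 0 5000
5511 0 0 5511
5647 0 0 5647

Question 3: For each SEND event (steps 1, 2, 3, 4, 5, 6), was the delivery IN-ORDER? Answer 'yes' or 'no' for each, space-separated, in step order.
Step 1: SEND seq=5126 -> out-of-order
Step 2: SEND seq=5180 -> out-of-order
Step 3: SEND seq=5346 -> out-of-order
Step 4: SEND seq=5389 -> out-of-order
Step 5: SEND seq=5000 -> in-order
Step 6: SEND seq=5511 -> in-order

Answer: no no no no yes yes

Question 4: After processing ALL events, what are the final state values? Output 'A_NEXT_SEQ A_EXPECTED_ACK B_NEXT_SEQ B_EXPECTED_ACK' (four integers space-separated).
Answer: 5647 0 0 5647

Derivation:
After event 0: A_seq=5126 A_ack=0 B_seq=0 B_ack=5000
After event 1: A_seq=5180 A_ack=0 B_seq=0 B_ack=5000
After event 2: A_seq=5346 A_ack=0 B_seq=0 B_ack=5000
After event 3: A_seq=5389 A_ack=0 B_seq=0 B_ack=5000
After event 4: A_seq=5511 A_ack=0 B_seq=0 B_ack=5000
After event 5: A_seq=5511 A_ack=0 B_seq=0 B_ack=5511
After event 6: A_seq=5647 A_ack=0 B_seq=0 B_ack=5647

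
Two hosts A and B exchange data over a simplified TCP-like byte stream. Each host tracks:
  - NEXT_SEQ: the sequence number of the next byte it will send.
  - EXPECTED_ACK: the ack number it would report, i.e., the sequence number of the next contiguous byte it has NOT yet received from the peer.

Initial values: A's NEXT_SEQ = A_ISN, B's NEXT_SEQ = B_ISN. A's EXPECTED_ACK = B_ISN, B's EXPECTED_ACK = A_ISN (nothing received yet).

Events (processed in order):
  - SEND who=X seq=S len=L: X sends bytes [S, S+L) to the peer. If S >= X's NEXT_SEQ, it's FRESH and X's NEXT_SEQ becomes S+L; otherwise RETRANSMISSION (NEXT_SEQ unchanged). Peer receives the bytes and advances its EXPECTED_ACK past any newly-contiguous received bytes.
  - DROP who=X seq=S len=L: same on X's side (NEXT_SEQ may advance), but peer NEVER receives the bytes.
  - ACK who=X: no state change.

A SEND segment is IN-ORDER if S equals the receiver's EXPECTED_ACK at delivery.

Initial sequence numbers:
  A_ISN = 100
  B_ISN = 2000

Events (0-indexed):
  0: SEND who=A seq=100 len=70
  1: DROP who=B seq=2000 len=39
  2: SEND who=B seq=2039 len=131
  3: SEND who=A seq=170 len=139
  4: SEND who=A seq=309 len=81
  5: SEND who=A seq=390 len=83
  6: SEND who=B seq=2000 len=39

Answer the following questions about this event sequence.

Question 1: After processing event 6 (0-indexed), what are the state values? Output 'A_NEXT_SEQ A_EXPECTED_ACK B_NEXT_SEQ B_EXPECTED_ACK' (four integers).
After event 0: A_seq=170 A_ack=2000 B_seq=2000 B_ack=170
After event 1: A_seq=170 A_ack=2000 B_seq=2039 B_ack=170
After event 2: A_seq=170 A_ack=2000 B_seq=2170 B_ack=170
After event 3: A_seq=309 A_ack=2000 B_seq=2170 B_ack=309
After event 4: A_seq=390 A_ack=2000 B_seq=2170 B_ack=390
After event 5: A_seq=473 A_ack=2000 B_seq=2170 B_ack=473
After event 6: A_seq=473 A_ack=2170 B_seq=2170 B_ack=473

473 2170 2170 473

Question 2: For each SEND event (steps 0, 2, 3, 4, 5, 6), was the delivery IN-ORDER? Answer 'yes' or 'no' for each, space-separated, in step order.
Answer: yes no yes yes yes yes

Derivation:
Step 0: SEND seq=100 -> in-order
Step 2: SEND seq=2039 -> out-of-order
Step 3: SEND seq=170 -> in-order
Step 4: SEND seq=309 -> in-order
Step 5: SEND seq=390 -> in-order
Step 6: SEND seq=2000 -> in-order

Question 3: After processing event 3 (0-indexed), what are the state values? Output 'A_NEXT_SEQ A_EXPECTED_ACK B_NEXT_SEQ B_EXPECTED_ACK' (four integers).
After event 0: A_seq=170 A_ack=2000 B_seq=2000 B_ack=170
After event 1: A_seq=170 A_ack=2000 B_seq=2039 B_ack=170
After event 2: A_seq=170 A_ack=2000 B_seq=2170 B_ack=170
After event 3: A_seq=309 A_ack=2000 B_seq=2170 B_ack=309

309 2000 2170 309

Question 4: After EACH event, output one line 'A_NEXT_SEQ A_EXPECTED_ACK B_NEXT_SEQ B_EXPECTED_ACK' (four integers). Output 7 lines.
170 2000 2000 170
170 2000 2039 170
170 2000 2170 170
309 2000 2170 309
390 2000 2170 390
473 2000 2170 473
473 2170 2170 473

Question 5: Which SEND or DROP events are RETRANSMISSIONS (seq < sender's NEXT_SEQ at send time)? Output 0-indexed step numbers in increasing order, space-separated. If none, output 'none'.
Step 0: SEND seq=100 -> fresh
Step 1: DROP seq=2000 -> fresh
Step 2: SEND seq=2039 -> fresh
Step 3: SEND seq=170 -> fresh
Step 4: SEND seq=309 -> fresh
Step 5: SEND seq=390 -> fresh
Step 6: SEND seq=2000 -> retransmit

Answer: 6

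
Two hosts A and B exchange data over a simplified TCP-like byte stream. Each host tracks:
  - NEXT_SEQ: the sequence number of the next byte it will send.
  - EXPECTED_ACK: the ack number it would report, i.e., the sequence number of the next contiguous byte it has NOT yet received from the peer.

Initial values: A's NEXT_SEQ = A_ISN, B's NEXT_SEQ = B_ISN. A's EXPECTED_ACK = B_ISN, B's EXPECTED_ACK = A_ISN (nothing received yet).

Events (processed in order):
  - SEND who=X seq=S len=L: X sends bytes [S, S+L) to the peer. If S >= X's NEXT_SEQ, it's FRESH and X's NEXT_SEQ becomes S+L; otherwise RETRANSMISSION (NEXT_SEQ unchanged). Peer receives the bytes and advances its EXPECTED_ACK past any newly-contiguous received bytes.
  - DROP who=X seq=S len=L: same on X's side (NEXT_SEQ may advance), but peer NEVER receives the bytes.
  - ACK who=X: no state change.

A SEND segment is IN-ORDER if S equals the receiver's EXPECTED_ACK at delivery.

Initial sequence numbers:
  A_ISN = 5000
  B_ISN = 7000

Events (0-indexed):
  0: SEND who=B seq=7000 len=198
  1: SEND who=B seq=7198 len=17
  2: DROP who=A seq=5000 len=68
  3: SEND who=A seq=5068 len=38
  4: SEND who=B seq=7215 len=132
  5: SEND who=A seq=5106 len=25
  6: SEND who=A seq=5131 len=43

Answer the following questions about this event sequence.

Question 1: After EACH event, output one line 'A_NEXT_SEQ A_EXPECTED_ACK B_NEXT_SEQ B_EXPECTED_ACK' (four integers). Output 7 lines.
5000 7198 7198 5000
5000 7215 7215 5000
5068 7215 7215 5000
5106 7215 7215 5000
5106 7347 7347 5000
5131 7347 7347 5000
5174 7347 7347 5000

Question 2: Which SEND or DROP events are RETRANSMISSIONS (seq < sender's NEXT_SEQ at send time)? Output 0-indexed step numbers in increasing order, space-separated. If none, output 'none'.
Step 0: SEND seq=7000 -> fresh
Step 1: SEND seq=7198 -> fresh
Step 2: DROP seq=5000 -> fresh
Step 3: SEND seq=5068 -> fresh
Step 4: SEND seq=7215 -> fresh
Step 5: SEND seq=5106 -> fresh
Step 6: SEND seq=5131 -> fresh

Answer: none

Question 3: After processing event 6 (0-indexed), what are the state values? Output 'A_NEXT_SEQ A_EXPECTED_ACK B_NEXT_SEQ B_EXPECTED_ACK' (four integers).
After event 0: A_seq=5000 A_ack=7198 B_seq=7198 B_ack=5000
After event 1: A_seq=5000 A_ack=7215 B_seq=7215 B_ack=5000
After event 2: A_seq=5068 A_ack=7215 B_seq=7215 B_ack=5000
After event 3: A_seq=5106 A_ack=7215 B_seq=7215 B_ack=5000
After event 4: A_seq=5106 A_ack=7347 B_seq=7347 B_ack=5000
After event 5: A_seq=5131 A_ack=7347 B_seq=7347 B_ack=5000
After event 6: A_seq=5174 A_ack=7347 B_seq=7347 B_ack=5000

5174 7347 7347 5000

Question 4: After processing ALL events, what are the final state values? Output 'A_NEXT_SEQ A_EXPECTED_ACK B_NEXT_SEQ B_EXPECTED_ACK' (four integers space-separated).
Answer: 5174 7347 7347 5000

Derivation:
After event 0: A_seq=5000 A_ack=7198 B_seq=7198 B_ack=5000
After event 1: A_seq=5000 A_ack=7215 B_seq=7215 B_ack=5000
After event 2: A_seq=5068 A_ack=7215 B_seq=7215 B_ack=5000
After event 3: A_seq=5106 A_ack=7215 B_seq=7215 B_ack=5000
After event 4: A_seq=5106 A_ack=7347 B_seq=7347 B_ack=5000
After event 5: A_seq=5131 A_ack=7347 B_seq=7347 B_ack=5000
After event 6: A_seq=5174 A_ack=7347 B_seq=7347 B_ack=5000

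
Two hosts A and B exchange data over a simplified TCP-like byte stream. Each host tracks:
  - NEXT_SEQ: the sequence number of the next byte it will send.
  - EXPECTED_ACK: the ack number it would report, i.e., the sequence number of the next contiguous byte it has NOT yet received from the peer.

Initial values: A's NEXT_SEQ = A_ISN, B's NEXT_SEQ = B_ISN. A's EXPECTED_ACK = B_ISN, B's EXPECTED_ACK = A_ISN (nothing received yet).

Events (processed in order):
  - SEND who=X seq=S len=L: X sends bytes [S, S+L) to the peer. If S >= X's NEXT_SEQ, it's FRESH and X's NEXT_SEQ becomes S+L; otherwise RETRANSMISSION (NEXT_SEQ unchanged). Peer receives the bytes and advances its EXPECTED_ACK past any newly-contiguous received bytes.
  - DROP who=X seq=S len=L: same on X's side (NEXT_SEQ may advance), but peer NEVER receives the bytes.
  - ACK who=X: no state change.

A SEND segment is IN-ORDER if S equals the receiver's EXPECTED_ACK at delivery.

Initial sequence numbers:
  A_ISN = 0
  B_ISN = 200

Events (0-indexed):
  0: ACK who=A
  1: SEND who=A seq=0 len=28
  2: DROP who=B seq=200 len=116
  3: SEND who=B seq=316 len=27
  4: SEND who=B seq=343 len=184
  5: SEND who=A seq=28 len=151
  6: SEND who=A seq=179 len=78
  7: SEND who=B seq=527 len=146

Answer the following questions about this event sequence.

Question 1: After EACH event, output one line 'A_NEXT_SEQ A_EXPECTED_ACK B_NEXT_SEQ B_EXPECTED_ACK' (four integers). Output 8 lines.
0 200 200 0
28 200 200 28
28 200 316 28
28 200 343 28
28 200 527 28
179 200 527 179
257 200 527 257
257 200 673 257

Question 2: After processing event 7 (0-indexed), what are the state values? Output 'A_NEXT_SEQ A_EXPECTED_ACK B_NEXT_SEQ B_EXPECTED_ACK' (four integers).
After event 0: A_seq=0 A_ack=200 B_seq=200 B_ack=0
After event 1: A_seq=28 A_ack=200 B_seq=200 B_ack=28
After event 2: A_seq=28 A_ack=200 B_seq=316 B_ack=28
After event 3: A_seq=28 A_ack=200 B_seq=343 B_ack=28
After event 4: A_seq=28 A_ack=200 B_seq=527 B_ack=28
After event 5: A_seq=179 A_ack=200 B_seq=527 B_ack=179
After event 6: A_seq=257 A_ack=200 B_seq=527 B_ack=257
After event 7: A_seq=257 A_ack=200 B_seq=673 B_ack=257

257 200 673 257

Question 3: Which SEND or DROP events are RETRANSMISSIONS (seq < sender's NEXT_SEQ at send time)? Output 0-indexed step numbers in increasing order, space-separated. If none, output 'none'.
Step 1: SEND seq=0 -> fresh
Step 2: DROP seq=200 -> fresh
Step 3: SEND seq=316 -> fresh
Step 4: SEND seq=343 -> fresh
Step 5: SEND seq=28 -> fresh
Step 6: SEND seq=179 -> fresh
Step 7: SEND seq=527 -> fresh

Answer: none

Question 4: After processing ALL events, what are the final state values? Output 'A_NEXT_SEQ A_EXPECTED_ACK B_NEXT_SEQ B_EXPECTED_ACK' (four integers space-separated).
After event 0: A_seq=0 A_ack=200 B_seq=200 B_ack=0
After event 1: A_seq=28 A_ack=200 B_seq=200 B_ack=28
After event 2: A_seq=28 A_ack=200 B_seq=316 B_ack=28
After event 3: A_seq=28 A_ack=200 B_seq=343 B_ack=28
After event 4: A_seq=28 A_ack=200 B_seq=527 B_ack=28
After event 5: A_seq=179 A_ack=200 B_seq=527 B_ack=179
After event 6: A_seq=257 A_ack=200 B_seq=527 B_ack=257
After event 7: A_seq=257 A_ack=200 B_seq=673 B_ack=257

Answer: 257 200 673 257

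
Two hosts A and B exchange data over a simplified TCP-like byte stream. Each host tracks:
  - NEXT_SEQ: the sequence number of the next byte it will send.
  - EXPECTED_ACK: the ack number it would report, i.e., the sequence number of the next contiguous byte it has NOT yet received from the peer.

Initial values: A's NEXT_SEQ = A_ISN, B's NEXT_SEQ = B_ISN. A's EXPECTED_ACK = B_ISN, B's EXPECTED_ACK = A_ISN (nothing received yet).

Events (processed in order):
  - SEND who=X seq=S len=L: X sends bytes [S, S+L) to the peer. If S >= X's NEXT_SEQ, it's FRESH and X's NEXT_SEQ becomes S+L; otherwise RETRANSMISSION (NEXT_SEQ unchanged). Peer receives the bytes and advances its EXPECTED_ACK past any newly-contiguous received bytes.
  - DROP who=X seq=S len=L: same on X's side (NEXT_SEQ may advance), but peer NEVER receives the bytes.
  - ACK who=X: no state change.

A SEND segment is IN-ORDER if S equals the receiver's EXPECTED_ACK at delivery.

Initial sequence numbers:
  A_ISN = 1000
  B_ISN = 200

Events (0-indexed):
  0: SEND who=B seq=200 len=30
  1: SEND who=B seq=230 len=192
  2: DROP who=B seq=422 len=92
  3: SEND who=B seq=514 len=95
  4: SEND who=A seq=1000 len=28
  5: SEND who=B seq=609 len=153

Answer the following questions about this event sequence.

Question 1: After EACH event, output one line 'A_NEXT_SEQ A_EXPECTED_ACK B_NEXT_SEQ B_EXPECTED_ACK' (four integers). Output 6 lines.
1000 230 230 1000
1000 422 422 1000
1000 422 514 1000
1000 422 609 1000
1028 422 609 1028
1028 422 762 1028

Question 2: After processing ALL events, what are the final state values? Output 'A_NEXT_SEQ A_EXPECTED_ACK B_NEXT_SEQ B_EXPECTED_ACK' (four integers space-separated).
Answer: 1028 422 762 1028

Derivation:
After event 0: A_seq=1000 A_ack=230 B_seq=230 B_ack=1000
After event 1: A_seq=1000 A_ack=422 B_seq=422 B_ack=1000
After event 2: A_seq=1000 A_ack=422 B_seq=514 B_ack=1000
After event 3: A_seq=1000 A_ack=422 B_seq=609 B_ack=1000
After event 4: A_seq=1028 A_ack=422 B_seq=609 B_ack=1028
After event 5: A_seq=1028 A_ack=422 B_seq=762 B_ack=1028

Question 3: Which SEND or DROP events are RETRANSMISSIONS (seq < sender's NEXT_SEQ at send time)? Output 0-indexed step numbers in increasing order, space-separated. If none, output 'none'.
Answer: none

Derivation:
Step 0: SEND seq=200 -> fresh
Step 1: SEND seq=230 -> fresh
Step 2: DROP seq=422 -> fresh
Step 3: SEND seq=514 -> fresh
Step 4: SEND seq=1000 -> fresh
Step 5: SEND seq=609 -> fresh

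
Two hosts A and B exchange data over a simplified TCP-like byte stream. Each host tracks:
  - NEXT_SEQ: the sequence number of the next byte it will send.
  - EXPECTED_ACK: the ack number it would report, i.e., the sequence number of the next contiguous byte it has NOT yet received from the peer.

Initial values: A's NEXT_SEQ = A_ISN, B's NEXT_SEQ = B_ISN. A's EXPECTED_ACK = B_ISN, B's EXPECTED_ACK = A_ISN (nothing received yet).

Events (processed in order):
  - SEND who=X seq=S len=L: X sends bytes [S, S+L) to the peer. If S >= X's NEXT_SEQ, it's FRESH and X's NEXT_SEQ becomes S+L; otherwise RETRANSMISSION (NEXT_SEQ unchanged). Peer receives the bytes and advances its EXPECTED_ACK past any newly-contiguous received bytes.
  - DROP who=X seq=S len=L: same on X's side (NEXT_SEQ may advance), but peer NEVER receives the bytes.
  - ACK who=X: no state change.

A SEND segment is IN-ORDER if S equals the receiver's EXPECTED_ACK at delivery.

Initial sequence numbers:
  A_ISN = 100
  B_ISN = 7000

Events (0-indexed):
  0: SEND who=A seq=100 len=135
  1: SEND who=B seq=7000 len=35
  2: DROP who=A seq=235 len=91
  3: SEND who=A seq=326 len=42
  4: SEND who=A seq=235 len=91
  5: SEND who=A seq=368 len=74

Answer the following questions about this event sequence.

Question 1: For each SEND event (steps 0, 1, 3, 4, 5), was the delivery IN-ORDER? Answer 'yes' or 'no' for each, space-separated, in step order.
Step 0: SEND seq=100 -> in-order
Step 1: SEND seq=7000 -> in-order
Step 3: SEND seq=326 -> out-of-order
Step 4: SEND seq=235 -> in-order
Step 5: SEND seq=368 -> in-order

Answer: yes yes no yes yes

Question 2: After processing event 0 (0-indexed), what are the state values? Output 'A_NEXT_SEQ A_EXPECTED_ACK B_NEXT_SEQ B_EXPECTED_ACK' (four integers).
After event 0: A_seq=235 A_ack=7000 B_seq=7000 B_ack=235

235 7000 7000 235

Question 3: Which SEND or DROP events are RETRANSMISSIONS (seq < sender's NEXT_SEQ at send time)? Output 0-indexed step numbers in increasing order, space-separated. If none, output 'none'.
Answer: 4

Derivation:
Step 0: SEND seq=100 -> fresh
Step 1: SEND seq=7000 -> fresh
Step 2: DROP seq=235 -> fresh
Step 3: SEND seq=326 -> fresh
Step 4: SEND seq=235 -> retransmit
Step 5: SEND seq=368 -> fresh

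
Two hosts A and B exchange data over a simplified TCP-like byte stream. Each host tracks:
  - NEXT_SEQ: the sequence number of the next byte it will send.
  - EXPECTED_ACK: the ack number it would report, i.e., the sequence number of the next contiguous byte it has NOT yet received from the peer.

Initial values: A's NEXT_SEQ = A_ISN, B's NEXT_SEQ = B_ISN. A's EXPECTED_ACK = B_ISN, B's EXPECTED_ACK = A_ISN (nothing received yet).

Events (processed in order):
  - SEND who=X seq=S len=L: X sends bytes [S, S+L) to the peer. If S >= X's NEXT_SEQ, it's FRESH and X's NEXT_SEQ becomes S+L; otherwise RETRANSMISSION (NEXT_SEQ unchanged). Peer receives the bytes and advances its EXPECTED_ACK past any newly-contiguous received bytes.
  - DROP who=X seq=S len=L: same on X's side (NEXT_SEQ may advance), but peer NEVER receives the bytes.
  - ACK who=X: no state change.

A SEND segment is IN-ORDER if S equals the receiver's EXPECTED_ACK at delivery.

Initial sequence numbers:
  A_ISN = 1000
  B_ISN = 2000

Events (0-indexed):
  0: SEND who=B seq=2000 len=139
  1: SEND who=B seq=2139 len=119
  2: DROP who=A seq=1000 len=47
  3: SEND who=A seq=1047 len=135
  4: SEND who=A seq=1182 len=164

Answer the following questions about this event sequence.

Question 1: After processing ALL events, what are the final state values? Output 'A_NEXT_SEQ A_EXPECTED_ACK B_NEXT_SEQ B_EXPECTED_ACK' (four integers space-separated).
Answer: 1346 2258 2258 1000

Derivation:
After event 0: A_seq=1000 A_ack=2139 B_seq=2139 B_ack=1000
After event 1: A_seq=1000 A_ack=2258 B_seq=2258 B_ack=1000
After event 2: A_seq=1047 A_ack=2258 B_seq=2258 B_ack=1000
After event 3: A_seq=1182 A_ack=2258 B_seq=2258 B_ack=1000
After event 4: A_seq=1346 A_ack=2258 B_seq=2258 B_ack=1000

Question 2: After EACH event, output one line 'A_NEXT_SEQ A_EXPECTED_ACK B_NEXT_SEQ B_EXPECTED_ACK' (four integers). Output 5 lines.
1000 2139 2139 1000
1000 2258 2258 1000
1047 2258 2258 1000
1182 2258 2258 1000
1346 2258 2258 1000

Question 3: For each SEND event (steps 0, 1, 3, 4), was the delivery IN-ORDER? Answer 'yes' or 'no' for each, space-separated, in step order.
Step 0: SEND seq=2000 -> in-order
Step 1: SEND seq=2139 -> in-order
Step 3: SEND seq=1047 -> out-of-order
Step 4: SEND seq=1182 -> out-of-order

Answer: yes yes no no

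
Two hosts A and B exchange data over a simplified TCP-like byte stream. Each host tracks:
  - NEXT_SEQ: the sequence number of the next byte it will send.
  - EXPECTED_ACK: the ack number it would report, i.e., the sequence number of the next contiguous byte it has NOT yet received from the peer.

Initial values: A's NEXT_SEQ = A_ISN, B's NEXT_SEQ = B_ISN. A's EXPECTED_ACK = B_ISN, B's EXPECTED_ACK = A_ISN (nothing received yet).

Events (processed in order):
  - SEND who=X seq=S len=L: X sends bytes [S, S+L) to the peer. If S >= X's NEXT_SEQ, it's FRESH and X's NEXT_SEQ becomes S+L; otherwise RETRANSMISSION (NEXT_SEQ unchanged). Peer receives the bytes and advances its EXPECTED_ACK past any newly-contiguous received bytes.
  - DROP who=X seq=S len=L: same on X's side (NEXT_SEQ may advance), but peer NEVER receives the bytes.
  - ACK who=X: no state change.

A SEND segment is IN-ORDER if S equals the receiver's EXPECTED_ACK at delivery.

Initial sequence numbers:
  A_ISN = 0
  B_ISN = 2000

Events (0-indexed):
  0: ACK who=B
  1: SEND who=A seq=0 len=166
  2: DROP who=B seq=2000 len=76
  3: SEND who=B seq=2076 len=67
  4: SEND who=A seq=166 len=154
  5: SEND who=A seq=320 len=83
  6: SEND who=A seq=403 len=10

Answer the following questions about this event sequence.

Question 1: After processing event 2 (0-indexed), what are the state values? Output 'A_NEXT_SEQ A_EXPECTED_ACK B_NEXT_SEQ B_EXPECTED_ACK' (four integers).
After event 0: A_seq=0 A_ack=2000 B_seq=2000 B_ack=0
After event 1: A_seq=166 A_ack=2000 B_seq=2000 B_ack=166
After event 2: A_seq=166 A_ack=2000 B_seq=2076 B_ack=166

166 2000 2076 166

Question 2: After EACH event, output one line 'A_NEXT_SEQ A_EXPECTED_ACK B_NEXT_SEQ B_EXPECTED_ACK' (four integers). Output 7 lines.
0 2000 2000 0
166 2000 2000 166
166 2000 2076 166
166 2000 2143 166
320 2000 2143 320
403 2000 2143 403
413 2000 2143 413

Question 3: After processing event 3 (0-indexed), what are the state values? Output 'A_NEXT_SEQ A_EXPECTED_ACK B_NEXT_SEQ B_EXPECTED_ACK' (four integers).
After event 0: A_seq=0 A_ack=2000 B_seq=2000 B_ack=0
After event 1: A_seq=166 A_ack=2000 B_seq=2000 B_ack=166
After event 2: A_seq=166 A_ack=2000 B_seq=2076 B_ack=166
After event 3: A_seq=166 A_ack=2000 B_seq=2143 B_ack=166

166 2000 2143 166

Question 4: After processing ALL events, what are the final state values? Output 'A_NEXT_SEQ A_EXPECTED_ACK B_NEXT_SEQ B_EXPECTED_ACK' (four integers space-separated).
After event 0: A_seq=0 A_ack=2000 B_seq=2000 B_ack=0
After event 1: A_seq=166 A_ack=2000 B_seq=2000 B_ack=166
After event 2: A_seq=166 A_ack=2000 B_seq=2076 B_ack=166
After event 3: A_seq=166 A_ack=2000 B_seq=2143 B_ack=166
After event 4: A_seq=320 A_ack=2000 B_seq=2143 B_ack=320
After event 5: A_seq=403 A_ack=2000 B_seq=2143 B_ack=403
After event 6: A_seq=413 A_ack=2000 B_seq=2143 B_ack=413

Answer: 413 2000 2143 413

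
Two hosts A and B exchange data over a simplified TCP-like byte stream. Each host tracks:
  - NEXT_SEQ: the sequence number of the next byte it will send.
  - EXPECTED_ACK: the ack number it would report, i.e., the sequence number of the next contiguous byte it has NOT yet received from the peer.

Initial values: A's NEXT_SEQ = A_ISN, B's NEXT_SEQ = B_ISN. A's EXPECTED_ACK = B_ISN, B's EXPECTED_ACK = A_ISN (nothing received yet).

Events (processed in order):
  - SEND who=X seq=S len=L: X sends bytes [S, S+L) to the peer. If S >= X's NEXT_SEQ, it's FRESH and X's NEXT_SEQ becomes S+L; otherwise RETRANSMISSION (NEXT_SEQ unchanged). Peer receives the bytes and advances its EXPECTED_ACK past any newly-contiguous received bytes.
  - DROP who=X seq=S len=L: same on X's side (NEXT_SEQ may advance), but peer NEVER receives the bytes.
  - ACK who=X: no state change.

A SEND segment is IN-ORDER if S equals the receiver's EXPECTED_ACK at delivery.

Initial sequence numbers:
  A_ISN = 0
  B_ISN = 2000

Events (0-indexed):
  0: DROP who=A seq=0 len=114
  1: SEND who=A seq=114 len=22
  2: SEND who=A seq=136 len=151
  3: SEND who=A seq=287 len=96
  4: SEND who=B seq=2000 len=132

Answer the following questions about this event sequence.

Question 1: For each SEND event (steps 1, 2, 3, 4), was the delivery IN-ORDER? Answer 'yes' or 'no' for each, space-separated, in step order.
Step 1: SEND seq=114 -> out-of-order
Step 2: SEND seq=136 -> out-of-order
Step 3: SEND seq=287 -> out-of-order
Step 4: SEND seq=2000 -> in-order

Answer: no no no yes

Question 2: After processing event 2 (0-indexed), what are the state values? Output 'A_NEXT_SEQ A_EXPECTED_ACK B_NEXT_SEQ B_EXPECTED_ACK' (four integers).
After event 0: A_seq=114 A_ack=2000 B_seq=2000 B_ack=0
After event 1: A_seq=136 A_ack=2000 B_seq=2000 B_ack=0
After event 2: A_seq=287 A_ack=2000 B_seq=2000 B_ack=0

287 2000 2000 0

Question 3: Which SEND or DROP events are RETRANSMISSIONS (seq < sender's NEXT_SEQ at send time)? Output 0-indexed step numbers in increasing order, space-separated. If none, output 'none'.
Answer: none

Derivation:
Step 0: DROP seq=0 -> fresh
Step 1: SEND seq=114 -> fresh
Step 2: SEND seq=136 -> fresh
Step 3: SEND seq=287 -> fresh
Step 4: SEND seq=2000 -> fresh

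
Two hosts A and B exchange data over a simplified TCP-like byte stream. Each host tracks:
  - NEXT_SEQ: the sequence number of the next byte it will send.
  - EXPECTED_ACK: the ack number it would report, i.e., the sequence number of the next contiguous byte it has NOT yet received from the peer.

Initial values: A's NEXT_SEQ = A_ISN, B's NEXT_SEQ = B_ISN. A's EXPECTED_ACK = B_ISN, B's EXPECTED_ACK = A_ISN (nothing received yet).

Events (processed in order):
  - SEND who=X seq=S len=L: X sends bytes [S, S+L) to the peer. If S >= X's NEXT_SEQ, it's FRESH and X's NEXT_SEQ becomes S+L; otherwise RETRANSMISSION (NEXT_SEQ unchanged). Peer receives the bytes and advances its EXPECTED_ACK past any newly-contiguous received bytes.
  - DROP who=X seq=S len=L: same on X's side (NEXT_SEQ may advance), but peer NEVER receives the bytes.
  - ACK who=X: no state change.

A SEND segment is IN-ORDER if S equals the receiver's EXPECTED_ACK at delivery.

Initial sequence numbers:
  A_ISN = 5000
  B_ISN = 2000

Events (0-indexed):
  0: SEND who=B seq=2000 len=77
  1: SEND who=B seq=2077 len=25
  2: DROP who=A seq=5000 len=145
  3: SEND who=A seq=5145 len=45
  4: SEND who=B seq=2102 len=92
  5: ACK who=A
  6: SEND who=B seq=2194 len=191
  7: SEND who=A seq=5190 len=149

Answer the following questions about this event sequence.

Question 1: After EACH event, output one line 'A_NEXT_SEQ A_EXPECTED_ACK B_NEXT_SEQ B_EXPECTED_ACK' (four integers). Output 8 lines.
5000 2077 2077 5000
5000 2102 2102 5000
5145 2102 2102 5000
5190 2102 2102 5000
5190 2194 2194 5000
5190 2194 2194 5000
5190 2385 2385 5000
5339 2385 2385 5000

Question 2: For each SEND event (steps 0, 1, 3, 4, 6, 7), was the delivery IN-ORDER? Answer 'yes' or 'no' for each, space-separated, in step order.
Answer: yes yes no yes yes no

Derivation:
Step 0: SEND seq=2000 -> in-order
Step 1: SEND seq=2077 -> in-order
Step 3: SEND seq=5145 -> out-of-order
Step 4: SEND seq=2102 -> in-order
Step 6: SEND seq=2194 -> in-order
Step 7: SEND seq=5190 -> out-of-order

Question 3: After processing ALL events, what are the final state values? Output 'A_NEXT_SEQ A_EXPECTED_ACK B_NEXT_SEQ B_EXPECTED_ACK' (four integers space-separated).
Answer: 5339 2385 2385 5000

Derivation:
After event 0: A_seq=5000 A_ack=2077 B_seq=2077 B_ack=5000
After event 1: A_seq=5000 A_ack=2102 B_seq=2102 B_ack=5000
After event 2: A_seq=5145 A_ack=2102 B_seq=2102 B_ack=5000
After event 3: A_seq=5190 A_ack=2102 B_seq=2102 B_ack=5000
After event 4: A_seq=5190 A_ack=2194 B_seq=2194 B_ack=5000
After event 5: A_seq=5190 A_ack=2194 B_seq=2194 B_ack=5000
After event 6: A_seq=5190 A_ack=2385 B_seq=2385 B_ack=5000
After event 7: A_seq=5339 A_ack=2385 B_seq=2385 B_ack=5000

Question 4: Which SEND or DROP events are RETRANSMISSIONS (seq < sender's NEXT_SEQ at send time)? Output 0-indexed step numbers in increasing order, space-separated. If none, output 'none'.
Answer: none

Derivation:
Step 0: SEND seq=2000 -> fresh
Step 1: SEND seq=2077 -> fresh
Step 2: DROP seq=5000 -> fresh
Step 3: SEND seq=5145 -> fresh
Step 4: SEND seq=2102 -> fresh
Step 6: SEND seq=2194 -> fresh
Step 7: SEND seq=5190 -> fresh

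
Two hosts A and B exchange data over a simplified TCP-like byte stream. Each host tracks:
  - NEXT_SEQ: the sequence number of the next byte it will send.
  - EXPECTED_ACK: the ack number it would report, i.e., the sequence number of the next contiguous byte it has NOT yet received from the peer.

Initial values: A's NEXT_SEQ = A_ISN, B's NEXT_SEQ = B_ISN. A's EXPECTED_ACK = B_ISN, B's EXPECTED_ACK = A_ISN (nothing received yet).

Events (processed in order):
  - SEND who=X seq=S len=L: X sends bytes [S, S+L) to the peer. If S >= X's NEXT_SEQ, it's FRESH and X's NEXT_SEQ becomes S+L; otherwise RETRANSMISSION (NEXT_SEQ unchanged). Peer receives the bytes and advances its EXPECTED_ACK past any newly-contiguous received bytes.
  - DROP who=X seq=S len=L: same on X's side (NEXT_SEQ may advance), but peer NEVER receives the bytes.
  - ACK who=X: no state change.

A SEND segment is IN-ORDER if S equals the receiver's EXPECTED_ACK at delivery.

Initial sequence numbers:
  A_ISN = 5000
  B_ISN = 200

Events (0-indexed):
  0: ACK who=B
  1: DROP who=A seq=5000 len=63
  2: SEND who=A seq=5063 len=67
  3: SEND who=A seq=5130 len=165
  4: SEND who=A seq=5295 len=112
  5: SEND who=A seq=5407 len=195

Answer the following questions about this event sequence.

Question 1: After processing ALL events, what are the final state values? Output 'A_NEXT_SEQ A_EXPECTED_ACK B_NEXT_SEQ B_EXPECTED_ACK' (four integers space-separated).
After event 0: A_seq=5000 A_ack=200 B_seq=200 B_ack=5000
After event 1: A_seq=5063 A_ack=200 B_seq=200 B_ack=5000
After event 2: A_seq=5130 A_ack=200 B_seq=200 B_ack=5000
After event 3: A_seq=5295 A_ack=200 B_seq=200 B_ack=5000
After event 4: A_seq=5407 A_ack=200 B_seq=200 B_ack=5000
After event 5: A_seq=5602 A_ack=200 B_seq=200 B_ack=5000

Answer: 5602 200 200 5000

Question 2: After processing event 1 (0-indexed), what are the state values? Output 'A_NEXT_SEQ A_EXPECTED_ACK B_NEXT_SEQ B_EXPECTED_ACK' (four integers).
After event 0: A_seq=5000 A_ack=200 B_seq=200 B_ack=5000
After event 1: A_seq=5063 A_ack=200 B_seq=200 B_ack=5000

5063 200 200 5000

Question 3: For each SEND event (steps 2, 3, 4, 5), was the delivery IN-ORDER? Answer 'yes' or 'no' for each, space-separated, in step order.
Answer: no no no no

Derivation:
Step 2: SEND seq=5063 -> out-of-order
Step 3: SEND seq=5130 -> out-of-order
Step 4: SEND seq=5295 -> out-of-order
Step 5: SEND seq=5407 -> out-of-order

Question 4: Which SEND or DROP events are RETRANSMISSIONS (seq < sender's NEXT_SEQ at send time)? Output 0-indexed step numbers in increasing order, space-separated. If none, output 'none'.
Answer: none

Derivation:
Step 1: DROP seq=5000 -> fresh
Step 2: SEND seq=5063 -> fresh
Step 3: SEND seq=5130 -> fresh
Step 4: SEND seq=5295 -> fresh
Step 5: SEND seq=5407 -> fresh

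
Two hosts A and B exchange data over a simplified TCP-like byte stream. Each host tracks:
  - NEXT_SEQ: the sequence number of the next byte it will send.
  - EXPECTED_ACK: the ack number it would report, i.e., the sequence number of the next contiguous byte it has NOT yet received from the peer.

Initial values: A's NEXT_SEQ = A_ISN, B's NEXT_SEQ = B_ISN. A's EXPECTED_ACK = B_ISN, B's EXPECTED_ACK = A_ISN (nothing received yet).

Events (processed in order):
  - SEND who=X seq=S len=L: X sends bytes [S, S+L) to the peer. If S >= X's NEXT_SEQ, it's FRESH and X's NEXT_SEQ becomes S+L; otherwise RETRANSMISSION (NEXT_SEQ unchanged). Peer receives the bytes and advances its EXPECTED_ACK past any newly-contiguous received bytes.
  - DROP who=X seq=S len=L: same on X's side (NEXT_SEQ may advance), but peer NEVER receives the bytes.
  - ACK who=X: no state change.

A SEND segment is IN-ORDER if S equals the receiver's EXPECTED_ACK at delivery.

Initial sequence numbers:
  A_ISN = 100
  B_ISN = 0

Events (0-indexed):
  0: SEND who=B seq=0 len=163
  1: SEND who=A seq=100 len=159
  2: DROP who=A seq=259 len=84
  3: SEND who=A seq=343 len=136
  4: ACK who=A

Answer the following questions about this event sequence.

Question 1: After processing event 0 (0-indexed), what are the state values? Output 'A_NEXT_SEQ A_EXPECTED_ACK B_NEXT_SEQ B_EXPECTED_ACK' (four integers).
After event 0: A_seq=100 A_ack=163 B_seq=163 B_ack=100

100 163 163 100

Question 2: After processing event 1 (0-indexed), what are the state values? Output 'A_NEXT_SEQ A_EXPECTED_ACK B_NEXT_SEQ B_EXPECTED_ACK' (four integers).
After event 0: A_seq=100 A_ack=163 B_seq=163 B_ack=100
After event 1: A_seq=259 A_ack=163 B_seq=163 B_ack=259

259 163 163 259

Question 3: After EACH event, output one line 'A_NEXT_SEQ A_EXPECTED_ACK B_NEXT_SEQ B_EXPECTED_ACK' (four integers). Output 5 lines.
100 163 163 100
259 163 163 259
343 163 163 259
479 163 163 259
479 163 163 259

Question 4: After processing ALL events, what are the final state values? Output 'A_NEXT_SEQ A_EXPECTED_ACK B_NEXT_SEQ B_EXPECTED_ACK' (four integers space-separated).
After event 0: A_seq=100 A_ack=163 B_seq=163 B_ack=100
After event 1: A_seq=259 A_ack=163 B_seq=163 B_ack=259
After event 2: A_seq=343 A_ack=163 B_seq=163 B_ack=259
After event 3: A_seq=479 A_ack=163 B_seq=163 B_ack=259
After event 4: A_seq=479 A_ack=163 B_seq=163 B_ack=259

Answer: 479 163 163 259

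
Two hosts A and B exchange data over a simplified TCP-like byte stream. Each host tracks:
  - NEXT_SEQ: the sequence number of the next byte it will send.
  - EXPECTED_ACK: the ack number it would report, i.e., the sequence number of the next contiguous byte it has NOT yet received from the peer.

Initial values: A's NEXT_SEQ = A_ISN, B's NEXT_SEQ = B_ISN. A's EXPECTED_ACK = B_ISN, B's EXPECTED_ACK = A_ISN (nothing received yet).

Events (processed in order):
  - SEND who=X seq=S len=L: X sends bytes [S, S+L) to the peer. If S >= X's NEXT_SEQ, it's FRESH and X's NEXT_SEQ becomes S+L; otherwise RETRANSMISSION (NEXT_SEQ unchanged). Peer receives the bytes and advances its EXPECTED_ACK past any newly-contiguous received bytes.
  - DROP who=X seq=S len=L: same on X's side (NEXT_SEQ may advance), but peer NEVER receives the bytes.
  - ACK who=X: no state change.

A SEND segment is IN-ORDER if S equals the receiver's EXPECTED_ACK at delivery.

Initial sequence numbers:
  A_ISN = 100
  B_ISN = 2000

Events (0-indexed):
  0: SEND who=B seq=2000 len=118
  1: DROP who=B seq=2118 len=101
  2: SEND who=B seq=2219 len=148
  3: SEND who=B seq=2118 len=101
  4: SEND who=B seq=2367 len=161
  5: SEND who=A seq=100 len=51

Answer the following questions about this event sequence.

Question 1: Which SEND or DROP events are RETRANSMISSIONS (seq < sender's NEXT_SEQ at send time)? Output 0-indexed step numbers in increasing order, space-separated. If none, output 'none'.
Answer: 3

Derivation:
Step 0: SEND seq=2000 -> fresh
Step 1: DROP seq=2118 -> fresh
Step 2: SEND seq=2219 -> fresh
Step 3: SEND seq=2118 -> retransmit
Step 4: SEND seq=2367 -> fresh
Step 5: SEND seq=100 -> fresh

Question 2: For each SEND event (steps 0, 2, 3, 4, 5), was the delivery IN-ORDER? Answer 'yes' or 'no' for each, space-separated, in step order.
Answer: yes no yes yes yes

Derivation:
Step 0: SEND seq=2000 -> in-order
Step 2: SEND seq=2219 -> out-of-order
Step 3: SEND seq=2118 -> in-order
Step 4: SEND seq=2367 -> in-order
Step 5: SEND seq=100 -> in-order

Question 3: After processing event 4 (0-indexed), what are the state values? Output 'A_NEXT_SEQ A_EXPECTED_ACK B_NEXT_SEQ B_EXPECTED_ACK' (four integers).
After event 0: A_seq=100 A_ack=2118 B_seq=2118 B_ack=100
After event 1: A_seq=100 A_ack=2118 B_seq=2219 B_ack=100
After event 2: A_seq=100 A_ack=2118 B_seq=2367 B_ack=100
After event 3: A_seq=100 A_ack=2367 B_seq=2367 B_ack=100
After event 4: A_seq=100 A_ack=2528 B_seq=2528 B_ack=100

100 2528 2528 100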